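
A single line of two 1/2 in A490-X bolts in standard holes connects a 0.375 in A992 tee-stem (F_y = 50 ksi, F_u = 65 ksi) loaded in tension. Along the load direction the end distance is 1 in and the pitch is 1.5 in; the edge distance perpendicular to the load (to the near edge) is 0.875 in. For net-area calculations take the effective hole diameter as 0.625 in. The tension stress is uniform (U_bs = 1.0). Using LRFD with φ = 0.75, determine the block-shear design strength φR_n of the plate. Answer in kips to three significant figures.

27.4 kips

Shear plane L_v = 1 + 1·1.5 = 2.5 in; A_gv = 2.5 × 0.375 = 0.9375 in².
A_nv = (2.5 − 1.5·0.625) × 0.375 = 0.5859 in².
A_nt = (0.875 − 0.5·0.625) × 0.375 = 0.2109 in².
0.6 F_u A_nv = 22.85 kips; 0.6 F_y A_gv = 28.12 kips → shear rupture governs the shear term.
R_n = 22.85 + 1.0 × 65 × 0.2109 = 36.56 kips.
Design strength φR_n = 0.75 × 36.56 = 27.4 kips.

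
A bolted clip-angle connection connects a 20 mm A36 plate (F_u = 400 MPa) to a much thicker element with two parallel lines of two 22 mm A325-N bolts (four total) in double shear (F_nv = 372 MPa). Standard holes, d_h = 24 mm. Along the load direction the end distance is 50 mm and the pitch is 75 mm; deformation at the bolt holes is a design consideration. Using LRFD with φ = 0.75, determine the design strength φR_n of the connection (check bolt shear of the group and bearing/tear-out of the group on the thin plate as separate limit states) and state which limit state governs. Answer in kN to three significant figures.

Bolt shear: A_b = π·22²/4 = 380.1 mm²; R_n = 372 × 380.1 × 4 × 2 / 1000 = 1131 kN → 0.75 × 1131 = 848 kN.
Bearing (1.2 l_c t F_u ≤ 2.4 d t F_u): upper limit = 2.4·22·20·400 / 1000 = 422.4 kN.
  Edge l_c = 50 − 24/2 = 38 → r_n = 364.8 kN; interior l_c = 75 − 24 = 51 → r_n = 422.4 kN.
  R_n,bearing = 2·364.8 + 2·422.4 = 1574 kN → 0.75 × 1574 = 1180 kN.
Bolt shear governs: 848 kN.

848 kN (bolt shear governs)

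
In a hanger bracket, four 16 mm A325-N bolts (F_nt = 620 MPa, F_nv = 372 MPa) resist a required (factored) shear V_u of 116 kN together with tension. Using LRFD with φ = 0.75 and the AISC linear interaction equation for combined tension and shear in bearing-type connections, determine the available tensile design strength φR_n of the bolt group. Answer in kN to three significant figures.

293 kN

A_b = π·16²/4 = 201.1 mm²; f_rv = 116 × 1000 / (4 × 201.1) = 144.2 MPa.
F'_nt = 1.3 F_nt − (F_nt / φF_nv) f_rv = 1.3·620 − (620/(0.75·372))·144.2 = 485.5 MPa, capped at F_nt → F'_nt = 485.5 MPa.
R_n = F'_nt · A_b · n = 485.5 × 201.1 × 4 / 1000 = 390.4 kN.
Design strength φR_n = 0.75 × 390.4 = 293 kN.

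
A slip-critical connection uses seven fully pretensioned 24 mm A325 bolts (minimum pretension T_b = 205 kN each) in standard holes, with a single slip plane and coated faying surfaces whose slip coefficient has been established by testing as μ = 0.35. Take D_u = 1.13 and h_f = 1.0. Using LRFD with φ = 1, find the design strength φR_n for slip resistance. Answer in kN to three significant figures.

568 kN

R_n = μ · D_u · h_f · T_b · n_s · n_b = 0.35 × 1.13 × 1.0 × 205 × 1 × 7 = 567.5 kN.
Design strength φR_n = 1 × 567.5 = 568 kN.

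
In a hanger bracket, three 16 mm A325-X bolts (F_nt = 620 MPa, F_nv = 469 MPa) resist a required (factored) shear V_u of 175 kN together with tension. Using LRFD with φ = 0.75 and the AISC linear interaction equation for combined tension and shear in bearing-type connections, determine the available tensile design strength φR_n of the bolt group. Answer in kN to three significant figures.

133 kN

A_b = π·16²/4 = 201.1 mm²; f_rv = 175 × 1000 / (3 × 201.1) = 290.1 MPa.
F'_nt = 1.3 F_nt − (F_nt / φF_nv) f_rv = 1.3·620 − (620/(0.75·469))·290.1 = 294.6 MPa, capped at F_nt → F'_nt = 294.6 MPa.
R_n = F'_nt · A_b · n = 294.6 × 201.1 × 3 / 1000 = 177.7 kN.
Design strength φR_n = 0.75 × 177.7 = 133 kN.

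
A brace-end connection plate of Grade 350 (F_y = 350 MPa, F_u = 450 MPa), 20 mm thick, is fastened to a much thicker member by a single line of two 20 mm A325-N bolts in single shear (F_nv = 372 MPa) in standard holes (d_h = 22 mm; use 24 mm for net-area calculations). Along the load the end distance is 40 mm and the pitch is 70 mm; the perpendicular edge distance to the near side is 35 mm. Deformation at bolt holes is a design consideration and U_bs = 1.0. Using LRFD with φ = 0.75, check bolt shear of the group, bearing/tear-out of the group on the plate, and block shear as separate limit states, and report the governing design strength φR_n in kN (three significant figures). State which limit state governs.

Bolt shear: A_b = π·20²/4 = 314.2 mm²; R_n = 372 × 314.2 × 2 × 1 / 1000 = 233.7 kN → 0.75 × 233.7 = 175 kN.
Bearing: edge l_c = 29, r_n = 313.2 kN; interior l_c = 48, r_n = 432 kN; R_n = 313.2 + 1·432 = 745.2 kN → 559 kN.
Block shear: A_gv = 2200, A_nv = 1480, A_nt = 460 mm²; R_n = min(0.6F_uA_nv, 0.6F_yA_gv) + U_bs·F_u·A_nt = 606.6 kN → 455 kN.
Bolt shear governs: 175 kN.

175 kN (bolt shear governs)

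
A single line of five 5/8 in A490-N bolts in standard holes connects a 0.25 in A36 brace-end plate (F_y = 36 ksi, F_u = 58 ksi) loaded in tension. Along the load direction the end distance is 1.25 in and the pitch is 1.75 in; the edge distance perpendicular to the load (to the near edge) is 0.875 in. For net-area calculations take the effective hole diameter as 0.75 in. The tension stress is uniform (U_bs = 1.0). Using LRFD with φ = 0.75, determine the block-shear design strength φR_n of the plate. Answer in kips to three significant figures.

Shear plane L_v = 1.25 + 4·1.75 = 8.25 in; A_gv = 8.25 × 0.25 = 2.062 in².
A_nv = (8.25 − 4.5·0.75) × 0.25 = 1.219 in².
A_nt = (0.875 − 0.5·0.75) × 0.25 = 0.125 in².
0.6 F_u A_nv = 42.41 kips; 0.6 F_y A_gv = 44.55 kips → shear rupture governs the shear term.
R_n = 42.41 + 1.0 × 58 × 0.125 = 49.66 kips.
Design strength φR_n = 0.75 × 49.66 = 37.2 kips.

37.2 kips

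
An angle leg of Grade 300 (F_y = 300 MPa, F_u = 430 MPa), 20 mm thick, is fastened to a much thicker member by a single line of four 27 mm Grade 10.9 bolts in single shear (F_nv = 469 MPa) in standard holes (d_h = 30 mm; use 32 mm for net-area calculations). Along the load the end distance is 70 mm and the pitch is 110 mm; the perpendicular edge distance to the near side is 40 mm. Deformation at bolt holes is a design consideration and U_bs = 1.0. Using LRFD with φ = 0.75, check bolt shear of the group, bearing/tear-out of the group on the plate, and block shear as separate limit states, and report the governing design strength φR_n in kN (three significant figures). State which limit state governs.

Bolt shear: A_b = π·27²/4 = 572.6 mm²; R_n = 469 × 572.6 × 4 × 1 / 1000 = 1074 kN → 0.75 × 1074 = 806 kN.
Bearing: edge l_c = 55, r_n = 557.3 kN; interior l_c = 80, r_n = 557.3 kN; R_n = 557.3 + 3·557.3 = 2229 kN → 1670 kN.
Block shear: A_gv = 8000, A_nv = 5760, A_nt = 480 mm²; R_n = min(0.6F_uA_nv, 0.6F_yA_gv) + U_bs·F_u·A_nt = 1646 kN → 1230 kN.
Bolt shear governs: 806 kN.

806 kN (bolt shear governs)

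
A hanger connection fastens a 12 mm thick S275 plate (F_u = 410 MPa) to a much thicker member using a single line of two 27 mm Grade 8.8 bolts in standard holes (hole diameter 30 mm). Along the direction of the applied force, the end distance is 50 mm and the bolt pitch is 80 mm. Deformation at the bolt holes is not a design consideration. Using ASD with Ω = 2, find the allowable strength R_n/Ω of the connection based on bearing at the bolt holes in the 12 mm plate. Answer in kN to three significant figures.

Per bolt r_n = 1.5 l_c t F_u ≤ 3.0 d t F_u; upper limit = 3.0 × 27 × 12 × 410 / 1000 = 398.5 kN.
Edge bolt: l_c = 50 − 30/2 = 35 mm → 1.5 × 35 × 12 × 410 / 1000 = 258.3 → r_n = 258.3 kN.
Interior bolts: l_c = 80 − 30 = 50 mm → 1.5 × 50 × 12 × 410 / 1000 = 369 → r_n = 369 kN.
R_n = 1 × 258.3 + 1 × 369 = 627.3 kN.
Allowable strength R_n/Ω = 627.3 / 2 = 314 kN.

314 kN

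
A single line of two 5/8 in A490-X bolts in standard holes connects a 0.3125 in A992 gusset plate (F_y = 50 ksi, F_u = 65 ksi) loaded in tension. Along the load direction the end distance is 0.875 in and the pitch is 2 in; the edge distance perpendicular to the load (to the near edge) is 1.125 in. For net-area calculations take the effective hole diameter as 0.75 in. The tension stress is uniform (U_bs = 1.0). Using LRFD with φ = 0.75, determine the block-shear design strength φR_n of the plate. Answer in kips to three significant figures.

Shear plane L_v = 0.875 + 1·2 = 2.875 in; A_gv = 2.875 × 0.3125 = 0.8984 in².
A_nv = (2.875 − 1.5·0.75) × 0.3125 = 0.5469 in².
A_nt = (1.125 − 0.5·0.75) × 0.3125 = 0.2344 in².
0.6 F_u A_nv = 21.33 kips; 0.6 F_y A_gv = 26.95 kips → shear rupture governs the shear term.
R_n = 21.33 + 1.0 × 65 × 0.2344 = 36.56 kips.
Design strength φR_n = 0.75 × 36.56 = 27.4 kips.

27.4 kips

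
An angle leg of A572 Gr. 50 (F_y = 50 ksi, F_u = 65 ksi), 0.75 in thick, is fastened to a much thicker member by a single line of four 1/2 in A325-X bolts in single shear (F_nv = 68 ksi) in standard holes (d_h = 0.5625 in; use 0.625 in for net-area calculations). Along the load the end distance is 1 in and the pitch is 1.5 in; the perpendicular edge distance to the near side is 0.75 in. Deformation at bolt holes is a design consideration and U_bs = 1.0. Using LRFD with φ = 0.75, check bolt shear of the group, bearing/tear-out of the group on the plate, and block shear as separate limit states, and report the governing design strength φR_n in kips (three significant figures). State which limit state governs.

40.1 kips (bolt shear governs)

Bolt shear: A_b = π·0.5²/4 = 0.1963 in²; R_n = 68 × 0.1963 × 4 × 1 = 53.41 kips → 0.75 × 53.41 = 40.1 kips.
Bearing: edge l_c = 0.7188, r_n = 42.05 kips; interior l_c = 0.9375, r_n = 54.84 kips; R_n = 42.05 + 3·54.84 = 206.6 kips → 155 kips.
Block shear: A_gv = 4.125, A_nv = 2.484, A_nt = 0.3281 in²; R_n = min(0.6F_uA_nv, 0.6F_yA_gv) + U_bs·F_u·A_nt = 118.2 kips → 88.7 kips.
Bolt shear governs: 40.1 kips.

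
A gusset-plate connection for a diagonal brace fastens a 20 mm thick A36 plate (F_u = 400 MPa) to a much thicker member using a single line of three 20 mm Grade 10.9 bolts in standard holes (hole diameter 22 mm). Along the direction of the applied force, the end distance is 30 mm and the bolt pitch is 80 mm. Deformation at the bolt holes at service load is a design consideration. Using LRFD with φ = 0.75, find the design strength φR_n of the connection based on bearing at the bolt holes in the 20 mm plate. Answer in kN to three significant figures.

713 kN

Per bolt r_n = 1.2 l_c t F_u ≤ 2.4 d t F_u; upper limit = 2.4 × 20 × 20 × 400 / 1000 = 384 kN.
Edge bolt: l_c = 30 − 22/2 = 19 mm → 1.2 × 19 × 20 × 400 / 1000 = 182.4 → r_n = 182.4 kN.
Interior bolts: l_c = 80 − 22 = 58 mm → 1.2 × 58 × 20 × 400 / 1000 = 556.8 → r_n = 384 kN.
R_n = 1 × 182.4 + 2 × 384 = 950.4 kN.
Design strength φR_n = 0.75 × 950.4 = 713 kN.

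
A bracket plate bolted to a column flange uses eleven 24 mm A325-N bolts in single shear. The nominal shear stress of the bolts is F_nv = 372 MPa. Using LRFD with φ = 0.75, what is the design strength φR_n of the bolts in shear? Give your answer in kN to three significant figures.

A_b = π × 24² / 4 = 452.4 mm².
R_n = F_nv · A_b · n · n_s = 372 × 452.4 × 11 × 1 / 1000 = 1851 kN.
Design strength φR_n = 0.75 × 1851 = 1390 kN.

1390 kN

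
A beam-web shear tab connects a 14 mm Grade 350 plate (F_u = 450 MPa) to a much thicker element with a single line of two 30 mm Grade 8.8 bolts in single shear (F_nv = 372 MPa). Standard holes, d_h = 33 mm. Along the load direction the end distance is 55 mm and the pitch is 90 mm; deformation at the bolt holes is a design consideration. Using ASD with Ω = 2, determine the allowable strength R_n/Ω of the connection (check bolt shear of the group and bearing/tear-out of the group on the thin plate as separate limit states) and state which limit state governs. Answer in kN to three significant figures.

Bolt shear: A_b = π·30²/4 = 706.9 mm²; R_n = 372 × 706.9 × 2 × 1 / 1000 = 525.9 kN → 525.9 / 2 = 263 kN.
Bearing (1.2 l_c t F_u ≤ 2.4 d t F_u): upper limit = 2.4·30·14·450 / 1000 = 453.6 kN.
  Edge l_c = 55 − 33/2 = 38.5 → r_n = 291.1 kN; interior l_c = 90 − 33 = 57 → r_n = 430.9 kN.
  R_n,bearing = 1·291.1 + 1·430.9 = 722 kN → 722 / 2 = 361 kN.
Bolt shear governs: 263 kN.

263 kN (bolt shear governs)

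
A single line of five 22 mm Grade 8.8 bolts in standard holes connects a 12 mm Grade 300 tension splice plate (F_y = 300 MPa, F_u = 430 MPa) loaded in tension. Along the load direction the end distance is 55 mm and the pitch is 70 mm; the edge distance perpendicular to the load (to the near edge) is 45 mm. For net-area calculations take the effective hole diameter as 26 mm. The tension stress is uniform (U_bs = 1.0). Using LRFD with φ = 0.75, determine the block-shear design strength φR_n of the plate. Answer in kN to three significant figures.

Shear plane L_v = 55 + 4·70 = 335 mm; A_gv = 335 × 12 = 4020 mm².
A_nv = (335 − 4.5·26) × 12 = 2616 mm².
A_nt = (45 − 0.5·26) × 12 = 384 mm².
0.6 F_u A_nv = 674.9 kN; 0.6 F_y A_gv = 723.6 kN → shear rupture governs the shear term.
R_n = 674.9 + 1.0 × 430 × 384 / 1000 = 840 kN.
Design strength φR_n = 0.75 × 840 = 630 kN.

630 kN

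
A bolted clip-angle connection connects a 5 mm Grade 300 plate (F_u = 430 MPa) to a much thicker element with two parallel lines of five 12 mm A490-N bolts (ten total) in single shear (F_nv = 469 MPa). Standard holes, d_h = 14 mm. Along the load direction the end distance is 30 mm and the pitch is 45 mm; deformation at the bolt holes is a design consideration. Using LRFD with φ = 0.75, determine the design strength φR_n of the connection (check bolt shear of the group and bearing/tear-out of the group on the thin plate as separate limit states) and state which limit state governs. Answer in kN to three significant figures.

Bolt shear: A_b = π·12²/4 = 113.1 mm²; R_n = 469 × 113.1 × 10 × 1 / 1000 = 530.4 kN → 0.75 × 530.4 = 398 kN.
Bearing (1.2 l_c t F_u ≤ 2.4 d t F_u): upper limit = 2.4·12·5·430 / 1000 = 61.92 kN.
  Edge l_c = 30 − 14/2 = 23 → r_n = 59.34 kN; interior l_c = 45 − 14 = 31 → r_n = 61.92 kN.
  R_n,bearing = 2·59.34 + 8·61.92 = 614 kN → 0.75 × 614 = 461 kN.
Bolt shear governs: 398 kN.

398 kN (bolt shear governs)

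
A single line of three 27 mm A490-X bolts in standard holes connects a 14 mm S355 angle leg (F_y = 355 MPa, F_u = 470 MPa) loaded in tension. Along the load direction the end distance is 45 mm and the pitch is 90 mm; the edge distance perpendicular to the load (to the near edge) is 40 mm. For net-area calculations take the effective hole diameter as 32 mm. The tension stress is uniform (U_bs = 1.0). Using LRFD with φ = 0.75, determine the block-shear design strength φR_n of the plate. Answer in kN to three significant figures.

548 kN

Shear plane L_v = 45 + 2·90 = 225 mm; A_gv = 225 × 14 = 3150 mm².
A_nv = (225 − 2.5·32) × 14 = 2030 mm².
A_nt = (40 − 0.5·32) × 14 = 336 mm².
0.6 F_u A_nv = 572.5 kN; 0.6 F_y A_gv = 671 kN → shear rupture governs the shear term.
R_n = 572.5 + 1.0 × 470 × 336 / 1000 = 730.4 kN.
Design strength φR_n = 0.75 × 730.4 = 548 kN.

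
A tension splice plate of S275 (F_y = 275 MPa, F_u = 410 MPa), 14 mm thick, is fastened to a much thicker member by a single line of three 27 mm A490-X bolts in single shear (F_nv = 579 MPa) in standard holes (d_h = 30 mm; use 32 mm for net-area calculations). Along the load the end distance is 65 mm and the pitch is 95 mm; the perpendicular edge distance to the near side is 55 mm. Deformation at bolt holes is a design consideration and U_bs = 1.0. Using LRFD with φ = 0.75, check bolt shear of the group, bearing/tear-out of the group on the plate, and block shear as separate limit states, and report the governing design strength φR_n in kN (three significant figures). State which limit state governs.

Bolt shear: A_b = π·27²/4 = 572.6 mm²; R_n = 579 × 572.6 × 3 × 1 / 1000 = 994.5 kN → 0.75 × 994.5 = 746 kN.
Bearing: edge l_c = 50, r_n = 344.4 kN; interior l_c = 65, r_n = 372 kN; R_n = 344.4 + 2·372 = 1088 kN → 816 kN.
Block shear: A_gv = 3570, A_nv = 2450, A_nt = 546 mm²; R_n = min(0.6F_uA_nv, 0.6F_yA_gv) + U_bs·F_u·A_nt = 812.9 kN → 610 kN.
Block shear governs: 610 kN.

610 kN (block shear governs)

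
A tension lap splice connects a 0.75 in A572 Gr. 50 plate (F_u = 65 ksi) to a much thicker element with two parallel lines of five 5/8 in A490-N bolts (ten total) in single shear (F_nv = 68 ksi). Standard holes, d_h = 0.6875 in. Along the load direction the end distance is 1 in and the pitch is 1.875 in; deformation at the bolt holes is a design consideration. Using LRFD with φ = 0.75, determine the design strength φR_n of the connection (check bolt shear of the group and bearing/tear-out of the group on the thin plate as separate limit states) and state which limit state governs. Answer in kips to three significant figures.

156 kips (bolt shear governs)

Bolt shear: A_b = π·0.625²/4 = 0.3068 in²; R_n = 68 × 0.3068 × 10 × 1 = 208.6 kips → 0.75 × 208.6 = 156 kips.
Bearing (1.2 l_c t F_u ≤ 2.4 d t F_u): upper limit = 2.4·0.625·0.75·65 = 73.12 kips.
  Edge l_c = 1 − 0.6875/2 = 0.6562 → r_n = 38.39 kips; interior l_c = 1.875 − 0.6875 = 1.188 → r_n = 69.47 kips.
  R_n,bearing = 2·38.39 + 8·69.47 = 632.5 kips → 0.75 × 632.5 = 474 kips.
Bolt shear governs: 156 kips.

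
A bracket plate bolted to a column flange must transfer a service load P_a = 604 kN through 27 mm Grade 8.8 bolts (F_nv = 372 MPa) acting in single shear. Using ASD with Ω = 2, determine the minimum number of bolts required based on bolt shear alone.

6 bolts

A_b = π·27²/4 = 572.6 mm².
Per-bolt allowable strength R_n/Ω = 372 × 572.6 × 1 / 1000 / 2 = 106.5 kN.
n ≥ 604 / 106.5 = 5.672 → use 6 bolts.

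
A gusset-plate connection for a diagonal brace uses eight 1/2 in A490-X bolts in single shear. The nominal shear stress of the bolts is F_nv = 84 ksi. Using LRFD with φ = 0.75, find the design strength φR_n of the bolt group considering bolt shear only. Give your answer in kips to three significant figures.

99 kips

A_b = π × 0.5² / 4 = 0.1963 in².
R_n = F_nv · A_b · n · n_s = 84 × 0.1963 × 8 × 1 = 131.9 kips.
Design strength φR_n = 0.75 × 131.9 = 99 kips.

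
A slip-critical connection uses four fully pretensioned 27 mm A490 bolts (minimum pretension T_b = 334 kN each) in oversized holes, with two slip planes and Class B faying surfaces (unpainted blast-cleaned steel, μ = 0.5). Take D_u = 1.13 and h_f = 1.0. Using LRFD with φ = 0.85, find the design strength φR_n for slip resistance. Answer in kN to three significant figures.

R_n = μ · D_u · h_f · T_b · n_s · n_b = 0.5 × 1.13 × 1.0 × 334 × 2 × 4 = 1510 kN.
Design strength φR_n = 0.85 × 1510 = 1280 kN.

1280 kN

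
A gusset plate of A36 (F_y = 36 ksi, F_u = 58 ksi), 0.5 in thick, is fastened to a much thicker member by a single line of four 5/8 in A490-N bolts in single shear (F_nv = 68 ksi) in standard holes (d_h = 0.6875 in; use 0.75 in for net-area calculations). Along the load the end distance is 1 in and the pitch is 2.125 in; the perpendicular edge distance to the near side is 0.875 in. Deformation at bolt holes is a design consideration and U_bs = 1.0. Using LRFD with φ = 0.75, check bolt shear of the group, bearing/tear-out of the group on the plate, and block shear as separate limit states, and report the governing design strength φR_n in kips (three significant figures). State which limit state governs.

62.6 kips (bolt shear governs)

Bolt shear: A_b = π·0.625²/4 = 0.3068 in²; R_n = 68 × 0.3068 × 4 × 1 = 83.45 kips → 0.75 × 83.45 = 62.6 kips.
Bearing: edge l_c = 0.6562, r_n = 22.84 kips; interior l_c = 1.438, r_n = 43.5 kips; R_n = 22.84 + 3·43.5 = 153.3 kips → 115 kips.
Block shear: A_gv = 3.688, A_nv = 2.375, A_nt = 0.25 in²; R_n = min(0.6F_uA_nv, 0.6F_yA_gv) + U_bs·F_u·A_nt = 94.15 kips → 70.6 kips.
Bolt shear governs: 62.6 kips.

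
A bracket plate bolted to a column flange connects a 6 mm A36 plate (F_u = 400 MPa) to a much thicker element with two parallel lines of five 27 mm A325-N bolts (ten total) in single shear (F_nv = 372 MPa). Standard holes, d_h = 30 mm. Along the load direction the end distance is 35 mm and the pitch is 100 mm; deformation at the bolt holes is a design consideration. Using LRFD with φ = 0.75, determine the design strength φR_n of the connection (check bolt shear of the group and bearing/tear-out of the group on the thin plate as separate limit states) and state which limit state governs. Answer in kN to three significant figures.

1020 kN (bearing governs)

Bolt shear: A_b = π·27²/4 = 572.6 mm²; R_n = 372 × 572.6 × 10 × 1 / 1000 = 2130 kN → 0.75 × 2130 = 1600 kN.
Bearing (1.2 l_c t F_u ≤ 2.4 d t F_u): upper limit = 2.4·27·6·400 / 1000 = 155.5 kN.
  Edge l_c = 35 − 30/2 = 20 → r_n = 57.6 kN; interior l_c = 100 − 30 = 70 → r_n = 155.5 kN.
  R_n,bearing = 2·57.6 + 8·155.5 = 1359 kN → 0.75 × 1359 = 1020 kN.
Bearing governs: 1020 kN.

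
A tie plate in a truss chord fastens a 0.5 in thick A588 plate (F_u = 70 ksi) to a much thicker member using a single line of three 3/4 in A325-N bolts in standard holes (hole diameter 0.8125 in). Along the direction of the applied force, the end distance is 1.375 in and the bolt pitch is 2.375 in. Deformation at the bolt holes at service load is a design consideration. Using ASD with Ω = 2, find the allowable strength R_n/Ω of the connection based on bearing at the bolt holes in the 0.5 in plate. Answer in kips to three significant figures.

Per bolt r_n = 1.2 l_c t F_u ≤ 2.4 d t F_u; upper limit = 2.4 × 0.75 × 0.5 × 70 = 63 kips.
Edge bolt: l_c = 1.375 − 0.8125/2 = 0.9688 in → 1.2 × 0.9688 × 0.5 × 70 = 40.69 → r_n = 40.69 kips.
Interior bolts: l_c = 2.375 − 0.8125 = 1.562 in → 1.2 × 1.562 × 0.5 × 70 = 65.62 → r_n = 63 kips.
R_n = 1 × 40.69 + 2 × 63 = 166.7 kips.
Allowable strength R_n/Ω = 166.7 / 2 = 83.3 kips.

83.3 kips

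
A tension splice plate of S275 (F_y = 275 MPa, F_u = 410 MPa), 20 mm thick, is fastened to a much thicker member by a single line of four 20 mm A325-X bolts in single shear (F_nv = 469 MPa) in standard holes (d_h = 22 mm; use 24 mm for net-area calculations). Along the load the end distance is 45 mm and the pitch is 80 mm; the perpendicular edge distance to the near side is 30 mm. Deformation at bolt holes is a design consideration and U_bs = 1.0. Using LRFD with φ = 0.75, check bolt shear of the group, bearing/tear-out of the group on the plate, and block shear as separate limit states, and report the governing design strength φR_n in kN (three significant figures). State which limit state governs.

Bolt shear: A_b = π·20²/4 = 314.2 mm²; R_n = 469 × 314.2 × 4 × 1 / 1000 = 589.4 kN → 0.75 × 589.4 = 442 kN.
Bearing: edge l_c = 34, r_n = 334.6 kN; interior l_c = 58, r_n = 393.6 kN; R_n = 334.6 + 3·393.6 = 1515 kN → 1140 kN.
Block shear: A_gv = 5700, A_nv = 4020, A_nt = 360 mm²; R_n = min(0.6F_uA_nv, 0.6F_yA_gv) + U_bs·F_u·A_nt = 1088 kN → 816 kN.
Bolt shear governs: 442 kN.

442 kN (bolt shear governs)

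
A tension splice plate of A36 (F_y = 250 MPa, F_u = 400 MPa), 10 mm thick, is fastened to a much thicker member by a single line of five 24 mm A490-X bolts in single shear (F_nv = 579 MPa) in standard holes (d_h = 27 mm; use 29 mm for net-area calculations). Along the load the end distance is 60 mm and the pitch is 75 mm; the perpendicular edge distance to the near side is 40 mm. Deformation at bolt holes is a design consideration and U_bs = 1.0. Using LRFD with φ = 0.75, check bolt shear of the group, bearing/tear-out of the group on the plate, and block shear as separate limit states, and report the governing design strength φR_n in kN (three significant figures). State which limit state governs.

Bolt shear: A_b = π·24²/4 = 452.4 mm²; R_n = 579 × 452.4 × 5 × 1 / 1000 = 1310 kN → 0.75 × 1310 = 982 kN.
Bearing: edge l_c = 46.5, r_n = 223.2 kN; interior l_c = 48, r_n = 230.4 kN; R_n = 223.2 + 4·230.4 = 1145 kN → 859 kN.
Block shear: A_gv = 3600, A_nv = 2295, A_nt = 255 mm²; R_n = min(0.6F_uA_nv, 0.6F_yA_gv) + U_bs·F_u·A_nt = 642 kN → 482 kN.
Block shear governs: 482 kN.

482 kN (block shear governs)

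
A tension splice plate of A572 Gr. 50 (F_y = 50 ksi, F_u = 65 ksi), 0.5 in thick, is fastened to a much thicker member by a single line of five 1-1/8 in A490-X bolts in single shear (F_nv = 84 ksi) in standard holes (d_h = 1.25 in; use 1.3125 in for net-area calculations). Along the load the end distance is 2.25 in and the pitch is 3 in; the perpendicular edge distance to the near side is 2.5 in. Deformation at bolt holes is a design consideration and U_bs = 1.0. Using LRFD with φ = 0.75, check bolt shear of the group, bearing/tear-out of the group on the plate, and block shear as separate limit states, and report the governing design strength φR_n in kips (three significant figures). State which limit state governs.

167 kips (block shear governs)

Bolt shear: A_b = π·1.125²/4 = 0.994 in²; R_n = 84 × 0.994 × 5 × 1 = 417.5 kips → 0.75 × 417.5 = 313 kips.
Bearing: edge l_c = 1.625, r_n = 63.38 kips; interior l_c = 1.75, r_n = 68.25 kips; R_n = 63.38 + 4·68.25 = 336.4 kips → 252 kips.
Block shear: A_gv = 7.125, A_nv = 4.172, A_nt = 0.9219 in²; R_n = min(0.6F_uA_nv, 0.6F_yA_gv) + U_bs·F_u·A_nt = 222.6 kips → 167 kips.
Block shear governs: 167 kips.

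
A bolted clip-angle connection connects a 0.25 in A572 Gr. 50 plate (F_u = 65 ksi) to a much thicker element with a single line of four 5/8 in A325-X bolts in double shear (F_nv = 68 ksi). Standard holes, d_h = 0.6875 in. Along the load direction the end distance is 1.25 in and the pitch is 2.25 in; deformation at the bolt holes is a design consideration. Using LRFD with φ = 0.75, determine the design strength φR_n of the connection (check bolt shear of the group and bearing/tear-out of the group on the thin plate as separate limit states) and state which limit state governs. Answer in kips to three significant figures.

Bolt shear: A_b = π·0.625²/4 = 0.3068 in²; R_n = 68 × 0.3068 × 4 × 2 = 166.9 kips → 0.75 × 166.9 = 125 kips.
Bearing (1.2 l_c t F_u ≤ 2.4 d t F_u): upper limit = 2.4·0.625·0.25·65 = 24.38 kips.
  Edge l_c = 1.25 − 0.6875/2 = 0.9062 → r_n = 17.67 kips; interior l_c = 2.25 − 0.6875 = 1.562 → r_n = 24.38 kips.
  R_n,bearing = 1·17.67 + 3·24.38 = 90.8 kips → 0.75 × 90.8 = 68.1 kips.
Bearing governs: 68.1 kips.

68.1 kips (bearing governs)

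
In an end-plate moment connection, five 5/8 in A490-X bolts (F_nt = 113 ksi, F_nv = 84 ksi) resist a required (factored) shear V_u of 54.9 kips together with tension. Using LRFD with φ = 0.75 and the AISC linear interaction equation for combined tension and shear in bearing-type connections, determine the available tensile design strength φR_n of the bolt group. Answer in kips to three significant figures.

A_b = π·0.625²/4 = 0.3068 in²; f_rv = 54.9 / (5 × 0.3068) = 35.79 ksi.
F'_nt = 1.3 F_nt − (F_nt / φF_nv) f_rv = 1.3·113 − (113/(0.75·84))·35.79 = 82.71 ksi, capped at F_nt → F'_nt = 82.71 ksi.
R_n = F'_nt · A_b · n = 82.71 × 0.3068 × 5 = 126.9 kips.
Design strength φR_n = 0.75 × 126.9 = 95.2 kips.

95.2 kips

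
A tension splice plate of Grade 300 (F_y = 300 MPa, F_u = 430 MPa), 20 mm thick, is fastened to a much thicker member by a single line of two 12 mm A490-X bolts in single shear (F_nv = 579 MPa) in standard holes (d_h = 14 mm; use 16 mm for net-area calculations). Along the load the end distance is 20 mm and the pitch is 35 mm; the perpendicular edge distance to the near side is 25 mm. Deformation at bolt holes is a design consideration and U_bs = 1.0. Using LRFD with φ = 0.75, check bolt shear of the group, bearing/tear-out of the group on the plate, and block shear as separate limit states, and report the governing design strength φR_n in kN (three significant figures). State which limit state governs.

98.2 kN (bolt shear governs)

Bolt shear: A_b = π·12²/4 = 113.1 mm²; R_n = 579 × 113.1 × 2 × 1 / 1000 = 131 kN → 0.75 × 131 = 98.2 kN.
Bearing: edge l_c = 13, r_n = 134.2 kN; interior l_c = 21, r_n = 216.7 kN; R_n = 134.2 + 1·216.7 = 350.9 kN → 263 kN.
Block shear: A_gv = 1100, A_nv = 620, A_nt = 340 mm²; R_n = min(0.6F_uA_nv, 0.6F_yA_gv) + U_bs·F_u·A_nt = 306.2 kN → 230 kN.
Bolt shear governs: 98.2 kN.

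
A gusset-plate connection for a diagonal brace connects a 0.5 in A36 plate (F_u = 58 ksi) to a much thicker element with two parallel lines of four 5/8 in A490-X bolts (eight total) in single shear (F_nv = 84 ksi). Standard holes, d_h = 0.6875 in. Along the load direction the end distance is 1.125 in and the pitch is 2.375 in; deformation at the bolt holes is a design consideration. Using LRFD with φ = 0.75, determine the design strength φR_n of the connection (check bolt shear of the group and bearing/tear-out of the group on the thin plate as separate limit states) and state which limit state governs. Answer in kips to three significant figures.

155 kips (bolt shear governs)

Bolt shear: A_b = π·0.625²/4 = 0.3068 in²; R_n = 84 × 0.3068 × 8 × 1 = 206.2 kips → 0.75 × 206.2 = 155 kips.
Bearing (1.2 l_c t F_u ≤ 2.4 d t F_u): upper limit = 2.4·0.625·0.5·58 = 43.5 kips.
  Edge l_c = 1.125 − 0.6875/2 = 0.7812 → r_n = 27.19 kips; interior l_c = 2.375 − 0.6875 = 1.688 → r_n = 43.5 kips.
  R_n,bearing = 2·27.19 + 6·43.5 = 315.4 kips → 0.75 × 315.4 = 237 kips.
Bolt shear governs: 155 kips.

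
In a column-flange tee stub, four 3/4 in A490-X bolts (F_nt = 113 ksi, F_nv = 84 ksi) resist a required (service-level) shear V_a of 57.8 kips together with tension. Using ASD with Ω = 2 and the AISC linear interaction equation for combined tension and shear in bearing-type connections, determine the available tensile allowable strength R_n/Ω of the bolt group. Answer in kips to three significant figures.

A_b = π·0.75²/4 = 0.4418 in²; f_rv = 57.8 / (4 × 0.4418) = 32.71 ksi.
F'_nt = 1.3 F_nt − (Ω F_nt / F_nv) f_rv = 1.3·113 − (2·113/84)·32.71 = 58.9 ksi, capped at F_nt → F'_nt = 58.9 ksi.
R_n = F'_nt · A_b · n = 58.9 × 0.4418 × 4 = 104.1 kips.
Allowable strength R_n/Ω = 104.1 / 2 = 52 kips.

52 kips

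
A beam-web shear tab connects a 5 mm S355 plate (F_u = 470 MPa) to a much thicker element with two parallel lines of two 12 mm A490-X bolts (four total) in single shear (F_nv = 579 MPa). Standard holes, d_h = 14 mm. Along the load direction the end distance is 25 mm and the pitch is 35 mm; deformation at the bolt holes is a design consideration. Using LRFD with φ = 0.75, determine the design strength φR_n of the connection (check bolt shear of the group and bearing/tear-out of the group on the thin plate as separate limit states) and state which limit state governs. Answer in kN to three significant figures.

Bolt shear: A_b = π·12²/4 = 113.1 mm²; R_n = 579 × 113.1 × 4 × 1 / 1000 = 261.9 kN → 0.75 × 261.9 = 196 kN.
Bearing (1.2 l_c t F_u ≤ 2.4 d t F_u): upper limit = 2.4·12·5·470 / 1000 = 67.68 kN.
  Edge l_c = 25 − 14/2 = 18 → r_n = 50.76 kN; interior l_c = 35 − 14 = 21 → r_n = 59.22 kN.
  R_n,bearing = 2·50.76 + 2·59.22 = 220 kN → 0.75 × 220 = 165 kN.
Bearing governs: 165 kN.

165 kN (bearing governs)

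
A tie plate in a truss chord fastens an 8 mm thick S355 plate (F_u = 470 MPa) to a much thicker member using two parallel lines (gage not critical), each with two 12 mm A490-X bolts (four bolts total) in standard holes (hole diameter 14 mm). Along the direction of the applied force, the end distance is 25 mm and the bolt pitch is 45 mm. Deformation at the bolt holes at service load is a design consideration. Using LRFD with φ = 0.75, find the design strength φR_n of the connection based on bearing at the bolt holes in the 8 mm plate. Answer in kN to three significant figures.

284 kN

Per bolt r_n = 1.2 l_c t F_u ≤ 2.4 d t F_u; upper limit = 2.4 × 12 × 8 × 470 / 1000 = 108.3 kN.
Edge bolt: l_c = 25 − 14/2 = 18 mm → 1.2 × 18 × 8 × 470 / 1000 = 81.22 → r_n = 81.22 kN.
Interior bolts: l_c = 45 − 14 = 31 mm → 1.2 × 31 × 8 × 470 / 1000 = 139.9 → r_n = 108.3 kN.
R_n = 2 × 81.22 + 2 × 108.3 = 379 kN.
Design strength φR_n = 0.75 × 379 = 284 kN.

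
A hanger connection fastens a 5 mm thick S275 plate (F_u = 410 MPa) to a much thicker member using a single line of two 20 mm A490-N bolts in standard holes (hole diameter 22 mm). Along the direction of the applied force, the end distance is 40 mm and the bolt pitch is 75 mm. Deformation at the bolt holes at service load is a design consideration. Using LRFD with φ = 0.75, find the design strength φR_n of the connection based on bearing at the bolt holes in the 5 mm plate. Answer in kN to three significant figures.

Per bolt r_n = 1.2 l_c t F_u ≤ 2.4 d t F_u; upper limit = 2.4 × 20 × 5 × 410 / 1000 = 98.4 kN.
Edge bolt: l_c = 40 − 22/2 = 29 mm → 1.2 × 29 × 5 × 410 / 1000 = 71.34 → r_n = 71.34 kN.
Interior bolts: l_c = 75 − 22 = 53 mm → 1.2 × 53 × 5 × 410 / 1000 = 130.4 → r_n = 98.4 kN.
R_n = 1 × 71.34 + 1 × 98.4 = 169.7 kN.
Design strength φR_n = 0.75 × 169.7 = 127 kN.

127 kN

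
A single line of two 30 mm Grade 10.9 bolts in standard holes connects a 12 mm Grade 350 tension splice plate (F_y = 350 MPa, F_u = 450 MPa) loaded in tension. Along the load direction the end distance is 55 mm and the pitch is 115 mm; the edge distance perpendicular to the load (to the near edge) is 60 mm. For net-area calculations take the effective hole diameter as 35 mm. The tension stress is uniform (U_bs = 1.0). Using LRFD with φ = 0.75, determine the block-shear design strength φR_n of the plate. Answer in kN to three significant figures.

Shear plane L_v = 55 + 1·115 = 170 mm; A_gv = 170 × 12 = 2040 mm².
A_nv = (170 − 1.5·35) × 12 = 1410 mm².
A_nt = (60 − 0.5·35) × 12 = 510 mm².
0.6 F_u A_nv = 380.7 kN; 0.6 F_y A_gv = 428.4 kN → shear rupture governs the shear term.
R_n = 380.7 + 1.0 × 450 × 510 / 1000 = 610.2 kN.
Design strength φR_n = 0.75 × 610.2 = 458 kN.

458 kN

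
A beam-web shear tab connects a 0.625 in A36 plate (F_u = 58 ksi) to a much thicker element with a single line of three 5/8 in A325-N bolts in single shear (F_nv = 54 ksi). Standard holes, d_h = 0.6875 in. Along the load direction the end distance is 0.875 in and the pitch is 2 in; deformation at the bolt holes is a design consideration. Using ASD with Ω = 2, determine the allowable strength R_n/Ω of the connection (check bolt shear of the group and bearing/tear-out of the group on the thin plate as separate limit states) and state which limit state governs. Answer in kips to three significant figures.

Bolt shear: A_b = π·0.625²/4 = 0.3068 in²; R_n = 54 × 0.3068 × 3 × 1 = 49.7 kips → 49.7 / 2 = 24.9 kips.
Bearing (1.2 l_c t F_u ≤ 2.4 d t F_u): upper limit = 2.4·0.625·0.625·58 = 54.38 kips.
  Edge l_c = 0.875 − 0.6875/2 = 0.5312 → r_n = 23.11 kips; interior l_c = 2 − 0.6875 = 1.312 → r_n = 54.38 kips.
  R_n,bearing = 1·23.11 + 2·54.38 = 131.9 kips → 131.9 / 2 = 65.9 kips.
Bolt shear governs: 24.9 kips.

24.9 kips (bolt shear governs)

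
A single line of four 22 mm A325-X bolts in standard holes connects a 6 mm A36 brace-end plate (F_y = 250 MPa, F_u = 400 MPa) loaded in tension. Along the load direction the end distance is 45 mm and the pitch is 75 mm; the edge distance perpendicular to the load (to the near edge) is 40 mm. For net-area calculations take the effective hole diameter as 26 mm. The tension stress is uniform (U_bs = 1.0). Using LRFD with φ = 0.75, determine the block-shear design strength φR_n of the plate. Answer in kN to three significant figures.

231 kN

Shear plane L_v = 45 + 3·75 = 270 mm; A_gv = 270 × 6 = 1620 mm².
A_nv = (270 − 3.5·26) × 6 = 1074 mm².
A_nt = (40 − 0.5·26) × 6 = 162 mm².
0.6 F_u A_nv = 257.8 kN; 0.6 F_y A_gv = 243 kN → shear yielding governs the shear term.
R_n = 243 + 1.0 × 400 × 162 / 1000 = 307.8 kN.
Design strength φR_n = 0.75 × 307.8 = 231 kN.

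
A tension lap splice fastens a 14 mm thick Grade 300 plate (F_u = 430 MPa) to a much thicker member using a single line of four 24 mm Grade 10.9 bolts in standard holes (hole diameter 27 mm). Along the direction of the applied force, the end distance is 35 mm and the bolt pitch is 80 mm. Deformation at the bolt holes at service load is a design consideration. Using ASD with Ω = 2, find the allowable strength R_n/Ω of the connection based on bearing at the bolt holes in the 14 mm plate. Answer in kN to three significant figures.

Per bolt r_n = 1.2 l_c t F_u ≤ 2.4 d t F_u; upper limit = 2.4 × 24 × 14 × 430 / 1000 = 346.8 kN.
Edge bolt: l_c = 35 − 27/2 = 21.5 mm → 1.2 × 21.5 × 14 × 430 / 1000 = 155.3 → r_n = 155.3 kN.
Interior bolts: l_c = 80 − 27 = 53 mm → 1.2 × 53 × 14 × 430 / 1000 = 382.9 → r_n = 346.8 kN.
R_n = 1 × 155.3 + 3 × 346.8 = 1196 kN.
Allowable strength R_n/Ω = 1196 / 2 = 598 kN.

598 kN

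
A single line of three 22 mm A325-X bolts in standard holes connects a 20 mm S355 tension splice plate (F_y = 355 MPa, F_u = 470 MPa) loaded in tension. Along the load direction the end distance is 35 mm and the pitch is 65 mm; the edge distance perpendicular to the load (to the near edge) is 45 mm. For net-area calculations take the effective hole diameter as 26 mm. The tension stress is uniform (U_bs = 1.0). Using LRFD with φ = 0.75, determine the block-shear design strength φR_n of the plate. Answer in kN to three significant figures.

Shear plane L_v = 35 + 2·65 = 165 mm; A_gv = 165 × 20 = 3300 mm².
A_nv = (165 − 2.5·26) × 20 = 2000 mm².
A_nt = (45 − 0.5·26) × 20 = 640 mm².
0.6 F_u A_nv = 564 kN; 0.6 F_y A_gv = 702.9 kN → shear rupture governs the shear term.
R_n = 564 + 1.0 × 470 × 640 / 1000 = 864.8 kN.
Design strength φR_n = 0.75 × 864.8 = 649 kN.

649 kN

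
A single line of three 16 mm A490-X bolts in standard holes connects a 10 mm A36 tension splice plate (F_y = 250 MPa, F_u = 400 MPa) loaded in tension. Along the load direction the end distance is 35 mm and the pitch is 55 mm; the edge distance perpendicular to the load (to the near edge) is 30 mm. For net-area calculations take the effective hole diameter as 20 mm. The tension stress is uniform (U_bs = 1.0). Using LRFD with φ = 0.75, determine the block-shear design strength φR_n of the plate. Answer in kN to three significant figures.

223 kN

Shear plane L_v = 35 + 2·55 = 145 mm; A_gv = 145 × 10 = 1450 mm².
A_nv = (145 − 2.5·20) × 10 = 950 mm².
A_nt = (30 − 0.5·20) × 10 = 200 mm².
0.6 F_u A_nv = 228 kN; 0.6 F_y A_gv = 217.5 kN → shear yielding governs the shear term.
R_n = 217.5 + 1.0 × 400 × 200 / 1000 = 297.5 kN.
Design strength φR_n = 0.75 × 297.5 = 223 kN.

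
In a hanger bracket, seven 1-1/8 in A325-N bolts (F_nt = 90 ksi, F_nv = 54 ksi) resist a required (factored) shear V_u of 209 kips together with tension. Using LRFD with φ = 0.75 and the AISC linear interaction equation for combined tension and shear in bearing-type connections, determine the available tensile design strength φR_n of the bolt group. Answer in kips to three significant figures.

262 kips

A_b = π·1.125²/4 = 0.994 in²; f_rv = 209 / (7 × 0.994) = 30.04 ksi.
F'_nt = 1.3 F_nt − (F_nt / φF_nv) f_rv = 1.3·90 − (90/(0.75·54))·30.04 = 50.25 ksi, capped at F_nt → F'_nt = 50.25 ksi.
R_n = F'_nt · A_b · n = 50.25 × 0.994 × 7 = 349.7 kips.
Design strength φR_n = 0.75 × 349.7 = 262 kips.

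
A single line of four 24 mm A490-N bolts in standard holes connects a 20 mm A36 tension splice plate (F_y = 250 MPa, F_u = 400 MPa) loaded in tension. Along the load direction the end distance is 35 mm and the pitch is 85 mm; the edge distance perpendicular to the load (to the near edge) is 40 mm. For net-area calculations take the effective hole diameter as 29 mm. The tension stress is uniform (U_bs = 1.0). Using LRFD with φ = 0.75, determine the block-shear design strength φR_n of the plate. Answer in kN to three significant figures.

Shear plane L_v = 35 + 3·85 = 290 mm; A_gv = 290 × 20 = 5800 mm².
A_nv = (290 − 3.5·29) × 20 = 3770 mm².
A_nt = (40 − 0.5·29) × 20 = 510 mm².
0.6 F_u A_nv = 904.8 kN; 0.6 F_y A_gv = 870 kN → shear yielding governs the shear term.
R_n = 870 + 1.0 × 400 × 510 / 1000 = 1074 kN.
Design strength φR_n = 0.75 × 1074 = 806 kN.

806 kN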